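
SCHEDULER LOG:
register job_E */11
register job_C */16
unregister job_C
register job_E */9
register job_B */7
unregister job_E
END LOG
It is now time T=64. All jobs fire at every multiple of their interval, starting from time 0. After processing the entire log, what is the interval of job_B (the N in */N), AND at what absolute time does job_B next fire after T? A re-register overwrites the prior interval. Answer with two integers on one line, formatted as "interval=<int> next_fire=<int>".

Op 1: register job_E */11 -> active={job_E:*/11}
Op 2: register job_C */16 -> active={job_C:*/16, job_E:*/11}
Op 3: unregister job_C -> active={job_E:*/11}
Op 4: register job_E */9 -> active={job_E:*/9}
Op 5: register job_B */7 -> active={job_B:*/7, job_E:*/9}
Op 6: unregister job_E -> active={job_B:*/7}
Final interval of job_B = 7
Next fire of job_B after T=64: (64//7+1)*7 = 70

Answer: interval=7 next_fire=70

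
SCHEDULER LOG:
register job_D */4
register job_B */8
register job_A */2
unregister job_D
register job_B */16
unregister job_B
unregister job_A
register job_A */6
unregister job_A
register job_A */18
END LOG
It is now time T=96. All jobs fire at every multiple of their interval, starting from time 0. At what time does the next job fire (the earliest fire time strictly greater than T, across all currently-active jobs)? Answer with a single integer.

Op 1: register job_D */4 -> active={job_D:*/4}
Op 2: register job_B */8 -> active={job_B:*/8, job_D:*/4}
Op 3: register job_A */2 -> active={job_A:*/2, job_B:*/8, job_D:*/4}
Op 4: unregister job_D -> active={job_A:*/2, job_B:*/8}
Op 5: register job_B */16 -> active={job_A:*/2, job_B:*/16}
Op 6: unregister job_B -> active={job_A:*/2}
Op 7: unregister job_A -> active={}
Op 8: register job_A */6 -> active={job_A:*/6}
Op 9: unregister job_A -> active={}
Op 10: register job_A */18 -> active={job_A:*/18}
  job_A: interval 18, next fire after T=96 is 108
Earliest fire time = 108 (job job_A)

Answer: 108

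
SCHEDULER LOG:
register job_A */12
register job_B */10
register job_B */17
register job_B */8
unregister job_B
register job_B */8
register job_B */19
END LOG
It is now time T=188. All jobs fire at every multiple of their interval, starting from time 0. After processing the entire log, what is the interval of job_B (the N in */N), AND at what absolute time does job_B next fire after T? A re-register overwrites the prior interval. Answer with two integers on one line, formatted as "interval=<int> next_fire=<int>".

Op 1: register job_A */12 -> active={job_A:*/12}
Op 2: register job_B */10 -> active={job_A:*/12, job_B:*/10}
Op 3: register job_B */17 -> active={job_A:*/12, job_B:*/17}
Op 4: register job_B */8 -> active={job_A:*/12, job_B:*/8}
Op 5: unregister job_B -> active={job_A:*/12}
Op 6: register job_B */8 -> active={job_A:*/12, job_B:*/8}
Op 7: register job_B */19 -> active={job_A:*/12, job_B:*/19}
Final interval of job_B = 19
Next fire of job_B after T=188: (188//19+1)*19 = 190

Answer: interval=19 next_fire=190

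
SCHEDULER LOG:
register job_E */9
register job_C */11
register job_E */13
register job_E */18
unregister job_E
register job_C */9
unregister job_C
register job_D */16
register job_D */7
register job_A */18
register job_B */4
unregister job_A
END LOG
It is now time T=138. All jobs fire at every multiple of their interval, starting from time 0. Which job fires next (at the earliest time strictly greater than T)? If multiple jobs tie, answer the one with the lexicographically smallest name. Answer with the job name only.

Op 1: register job_E */9 -> active={job_E:*/9}
Op 2: register job_C */11 -> active={job_C:*/11, job_E:*/9}
Op 3: register job_E */13 -> active={job_C:*/11, job_E:*/13}
Op 4: register job_E */18 -> active={job_C:*/11, job_E:*/18}
Op 5: unregister job_E -> active={job_C:*/11}
Op 6: register job_C */9 -> active={job_C:*/9}
Op 7: unregister job_C -> active={}
Op 8: register job_D */16 -> active={job_D:*/16}
Op 9: register job_D */7 -> active={job_D:*/7}
Op 10: register job_A */18 -> active={job_A:*/18, job_D:*/7}
Op 11: register job_B */4 -> active={job_A:*/18, job_B:*/4, job_D:*/7}
Op 12: unregister job_A -> active={job_B:*/4, job_D:*/7}
  job_B: interval 4, next fire after T=138 is 140
  job_D: interval 7, next fire after T=138 is 140
Earliest = 140, winner (lex tiebreak) = job_B

Answer: job_B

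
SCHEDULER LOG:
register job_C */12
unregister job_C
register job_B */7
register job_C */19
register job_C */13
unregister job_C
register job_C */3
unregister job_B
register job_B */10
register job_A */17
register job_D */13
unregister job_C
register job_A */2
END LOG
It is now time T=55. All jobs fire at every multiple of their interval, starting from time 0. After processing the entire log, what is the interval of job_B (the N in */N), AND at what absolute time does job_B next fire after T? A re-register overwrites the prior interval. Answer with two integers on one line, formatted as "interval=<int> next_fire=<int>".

Answer: interval=10 next_fire=60

Derivation:
Op 1: register job_C */12 -> active={job_C:*/12}
Op 2: unregister job_C -> active={}
Op 3: register job_B */7 -> active={job_B:*/7}
Op 4: register job_C */19 -> active={job_B:*/7, job_C:*/19}
Op 5: register job_C */13 -> active={job_B:*/7, job_C:*/13}
Op 6: unregister job_C -> active={job_B:*/7}
Op 7: register job_C */3 -> active={job_B:*/7, job_C:*/3}
Op 8: unregister job_B -> active={job_C:*/3}
Op 9: register job_B */10 -> active={job_B:*/10, job_C:*/3}
Op 10: register job_A */17 -> active={job_A:*/17, job_B:*/10, job_C:*/3}
Op 11: register job_D */13 -> active={job_A:*/17, job_B:*/10, job_C:*/3, job_D:*/13}
Op 12: unregister job_C -> active={job_A:*/17, job_B:*/10, job_D:*/13}
Op 13: register job_A */2 -> active={job_A:*/2, job_B:*/10, job_D:*/13}
Final interval of job_B = 10
Next fire of job_B after T=55: (55//10+1)*10 = 60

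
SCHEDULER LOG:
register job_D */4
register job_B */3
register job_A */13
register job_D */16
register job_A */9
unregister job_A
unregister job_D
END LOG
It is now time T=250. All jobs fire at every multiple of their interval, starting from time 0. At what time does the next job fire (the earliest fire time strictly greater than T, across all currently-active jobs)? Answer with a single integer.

Answer: 252

Derivation:
Op 1: register job_D */4 -> active={job_D:*/4}
Op 2: register job_B */3 -> active={job_B:*/3, job_D:*/4}
Op 3: register job_A */13 -> active={job_A:*/13, job_B:*/3, job_D:*/4}
Op 4: register job_D */16 -> active={job_A:*/13, job_B:*/3, job_D:*/16}
Op 5: register job_A */9 -> active={job_A:*/9, job_B:*/3, job_D:*/16}
Op 6: unregister job_A -> active={job_B:*/3, job_D:*/16}
Op 7: unregister job_D -> active={job_B:*/3}
  job_B: interval 3, next fire after T=250 is 252
Earliest fire time = 252 (job job_B)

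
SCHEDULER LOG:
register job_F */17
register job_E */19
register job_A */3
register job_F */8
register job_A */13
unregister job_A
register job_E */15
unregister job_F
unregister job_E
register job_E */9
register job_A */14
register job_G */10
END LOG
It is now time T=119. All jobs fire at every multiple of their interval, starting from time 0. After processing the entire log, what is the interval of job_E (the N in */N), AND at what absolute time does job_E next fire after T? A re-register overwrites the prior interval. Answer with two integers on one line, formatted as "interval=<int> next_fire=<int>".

Answer: interval=9 next_fire=126

Derivation:
Op 1: register job_F */17 -> active={job_F:*/17}
Op 2: register job_E */19 -> active={job_E:*/19, job_F:*/17}
Op 3: register job_A */3 -> active={job_A:*/3, job_E:*/19, job_F:*/17}
Op 4: register job_F */8 -> active={job_A:*/3, job_E:*/19, job_F:*/8}
Op 5: register job_A */13 -> active={job_A:*/13, job_E:*/19, job_F:*/8}
Op 6: unregister job_A -> active={job_E:*/19, job_F:*/8}
Op 7: register job_E */15 -> active={job_E:*/15, job_F:*/8}
Op 8: unregister job_F -> active={job_E:*/15}
Op 9: unregister job_E -> active={}
Op 10: register job_E */9 -> active={job_E:*/9}
Op 11: register job_A */14 -> active={job_A:*/14, job_E:*/9}
Op 12: register job_G */10 -> active={job_A:*/14, job_E:*/9, job_G:*/10}
Final interval of job_E = 9
Next fire of job_E after T=119: (119//9+1)*9 = 126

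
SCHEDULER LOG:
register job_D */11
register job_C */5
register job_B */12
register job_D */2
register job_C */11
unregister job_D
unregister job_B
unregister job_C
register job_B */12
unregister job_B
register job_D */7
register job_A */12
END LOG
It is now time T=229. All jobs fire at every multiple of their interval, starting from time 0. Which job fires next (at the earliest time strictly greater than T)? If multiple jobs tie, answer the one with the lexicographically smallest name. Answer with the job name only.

Op 1: register job_D */11 -> active={job_D:*/11}
Op 2: register job_C */5 -> active={job_C:*/5, job_D:*/11}
Op 3: register job_B */12 -> active={job_B:*/12, job_C:*/5, job_D:*/11}
Op 4: register job_D */2 -> active={job_B:*/12, job_C:*/5, job_D:*/2}
Op 5: register job_C */11 -> active={job_B:*/12, job_C:*/11, job_D:*/2}
Op 6: unregister job_D -> active={job_B:*/12, job_C:*/11}
Op 7: unregister job_B -> active={job_C:*/11}
Op 8: unregister job_C -> active={}
Op 9: register job_B */12 -> active={job_B:*/12}
Op 10: unregister job_B -> active={}
Op 11: register job_D */7 -> active={job_D:*/7}
Op 12: register job_A */12 -> active={job_A:*/12, job_D:*/7}
  job_A: interval 12, next fire after T=229 is 240
  job_D: interval 7, next fire after T=229 is 231
Earliest = 231, winner (lex tiebreak) = job_D

Answer: job_D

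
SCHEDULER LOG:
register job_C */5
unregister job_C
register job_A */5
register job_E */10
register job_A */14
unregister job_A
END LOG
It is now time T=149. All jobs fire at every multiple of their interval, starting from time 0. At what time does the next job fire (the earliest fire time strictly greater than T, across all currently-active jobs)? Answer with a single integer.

Answer: 150

Derivation:
Op 1: register job_C */5 -> active={job_C:*/5}
Op 2: unregister job_C -> active={}
Op 3: register job_A */5 -> active={job_A:*/5}
Op 4: register job_E */10 -> active={job_A:*/5, job_E:*/10}
Op 5: register job_A */14 -> active={job_A:*/14, job_E:*/10}
Op 6: unregister job_A -> active={job_E:*/10}
  job_E: interval 10, next fire after T=149 is 150
Earliest fire time = 150 (job job_E)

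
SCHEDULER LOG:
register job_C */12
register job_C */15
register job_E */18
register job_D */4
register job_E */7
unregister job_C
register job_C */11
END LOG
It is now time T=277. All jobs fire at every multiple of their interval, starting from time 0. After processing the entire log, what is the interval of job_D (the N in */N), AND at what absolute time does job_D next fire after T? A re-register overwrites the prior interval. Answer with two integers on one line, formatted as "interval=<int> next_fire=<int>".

Answer: interval=4 next_fire=280

Derivation:
Op 1: register job_C */12 -> active={job_C:*/12}
Op 2: register job_C */15 -> active={job_C:*/15}
Op 3: register job_E */18 -> active={job_C:*/15, job_E:*/18}
Op 4: register job_D */4 -> active={job_C:*/15, job_D:*/4, job_E:*/18}
Op 5: register job_E */7 -> active={job_C:*/15, job_D:*/4, job_E:*/7}
Op 6: unregister job_C -> active={job_D:*/4, job_E:*/7}
Op 7: register job_C */11 -> active={job_C:*/11, job_D:*/4, job_E:*/7}
Final interval of job_D = 4
Next fire of job_D after T=277: (277//4+1)*4 = 280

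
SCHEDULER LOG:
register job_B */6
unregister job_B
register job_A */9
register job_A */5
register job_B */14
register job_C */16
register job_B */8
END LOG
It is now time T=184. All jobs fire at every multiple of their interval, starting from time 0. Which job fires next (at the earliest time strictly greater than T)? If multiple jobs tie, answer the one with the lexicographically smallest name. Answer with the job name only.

Answer: job_A

Derivation:
Op 1: register job_B */6 -> active={job_B:*/6}
Op 2: unregister job_B -> active={}
Op 3: register job_A */9 -> active={job_A:*/9}
Op 4: register job_A */5 -> active={job_A:*/5}
Op 5: register job_B */14 -> active={job_A:*/5, job_B:*/14}
Op 6: register job_C */16 -> active={job_A:*/5, job_B:*/14, job_C:*/16}
Op 7: register job_B */8 -> active={job_A:*/5, job_B:*/8, job_C:*/16}
  job_A: interval 5, next fire after T=184 is 185
  job_B: interval 8, next fire after T=184 is 192
  job_C: interval 16, next fire after T=184 is 192
Earliest = 185, winner (lex tiebreak) = job_A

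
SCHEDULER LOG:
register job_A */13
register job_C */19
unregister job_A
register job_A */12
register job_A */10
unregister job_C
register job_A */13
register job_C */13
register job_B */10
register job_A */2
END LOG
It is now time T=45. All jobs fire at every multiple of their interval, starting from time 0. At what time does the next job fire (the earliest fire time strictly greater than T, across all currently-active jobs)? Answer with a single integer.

Op 1: register job_A */13 -> active={job_A:*/13}
Op 2: register job_C */19 -> active={job_A:*/13, job_C:*/19}
Op 3: unregister job_A -> active={job_C:*/19}
Op 4: register job_A */12 -> active={job_A:*/12, job_C:*/19}
Op 5: register job_A */10 -> active={job_A:*/10, job_C:*/19}
Op 6: unregister job_C -> active={job_A:*/10}
Op 7: register job_A */13 -> active={job_A:*/13}
Op 8: register job_C */13 -> active={job_A:*/13, job_C:*/13}
Op 9: register job_B */10 -> active={job_A:*/13, job_B:*/10, job_C:*/13}
Op 10: register job_A */2 -> active={job_A:*/2, job_B:*/10, job_C:*/13}
  job_A: interval 2, next fire after T=45 is 46
  job_B: interval 10, next fire after T=45 is 50
  job_C: interval 13, next fire after T=45 is 52
Earliest fire time = 46 (job job_A)

Answer: 46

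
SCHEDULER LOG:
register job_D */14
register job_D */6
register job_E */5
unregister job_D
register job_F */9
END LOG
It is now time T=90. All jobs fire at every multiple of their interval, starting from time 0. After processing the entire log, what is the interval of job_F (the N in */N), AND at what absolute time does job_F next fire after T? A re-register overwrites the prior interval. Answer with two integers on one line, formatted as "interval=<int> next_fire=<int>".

Op 1: register job_D */14 -> active={job_D:*/14}
Op 2: register job_D */6 -> active={job_D:*/6}
Op 3: register job_E */5 -> active={job_D:*/6, job_E:*/5}
Op 4: unregister job_D -> active={job_E:*/5}
Op 5: register job_F */9 -> active={job_E:*/5, job_F:*/9}
Final interval of job_F = 9
Next fire of job_F after T=90: (90//9+1)*9 = 99

Answer: interval=9 next_fire=99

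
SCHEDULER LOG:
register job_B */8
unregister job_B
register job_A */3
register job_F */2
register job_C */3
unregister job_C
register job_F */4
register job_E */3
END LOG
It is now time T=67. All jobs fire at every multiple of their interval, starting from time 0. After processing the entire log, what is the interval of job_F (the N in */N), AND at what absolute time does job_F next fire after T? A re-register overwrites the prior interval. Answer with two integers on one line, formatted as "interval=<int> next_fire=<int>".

Op 1: register job_B */8 -> active={job_B:*/8}
Op 2: unregister job_B -> active={}
Op 3: register job_A */3 -> active={job_A:*/3}
Op 4: register job_F */2 -> active={job_A:*/3, job_F:*/2}
Op 5: register job_C */3 -> active={job_A:*/3, job_C:*/3, job_F:*/2}
Op 6: unregister job_C -> active={job_A:*/3, job_F:*/2}
Op 7: register job_F */4 -> active={job_A:*/3, job_F:*/4}
Op 8: register job_E */3 -> active={job_A:*/3, job_E:*/3, job_F:*/4}
Final interval of job_F = 4
Next fire of job_F after T=67: (67//4+1)*4 = 68

Answer: interval=4 next_fire=68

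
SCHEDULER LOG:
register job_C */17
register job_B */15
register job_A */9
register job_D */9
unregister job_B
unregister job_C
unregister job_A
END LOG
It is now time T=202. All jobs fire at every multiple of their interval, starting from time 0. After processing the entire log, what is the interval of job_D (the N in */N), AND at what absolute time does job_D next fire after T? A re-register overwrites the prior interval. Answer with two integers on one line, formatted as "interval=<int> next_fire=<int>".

Op 1: register job_C */17 -> active={job_C:*/17}
Op 2: register job_B */15 -> active={job_B:*/15, job_C:*/17}
Op 3: register job_A */9 -> active={job_A:*/9, job_B:*/15, job_C:*/17}
Op 4: register job_D */9 -> active={job_A:*/9, job_B:*/15, job_C:*/17, job_D:*/9}
Op 5: unregister job_B -> active={job_A:*/9, job_C:*/17, job_D:*/9}
Op 6: unregister job_C -> active={job_A:*/9, job_D:*/9}
Op 7: unregister job_A -> active={job_D:*/9}
Final interval of job_D = 9
Next fire of job_D after T=202: (202//9+1)*9 = 207

Answer: interval=9 next_fire=207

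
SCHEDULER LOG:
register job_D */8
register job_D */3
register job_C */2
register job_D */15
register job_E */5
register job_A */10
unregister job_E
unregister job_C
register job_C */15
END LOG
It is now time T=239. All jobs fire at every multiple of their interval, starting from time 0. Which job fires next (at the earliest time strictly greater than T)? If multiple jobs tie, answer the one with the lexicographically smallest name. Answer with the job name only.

Answer: job_A

Derivation:
Op 1: register job_D */8 -> active={job_D:*/8}
Op 2: register job_D */3 -> active={job_D:*/3}
Op 3: register job_C */2 -> active={job_C:*/2, job_D:*/3}
Op 4: register job_D */15 -> active={job_C:*/2, job_D:*/15}
Op 5: register job_E */5 -> active={job_C:*/2, job_D:*/15, job_E:*/5}
Op 6: register job_A */10 -> active={job_A:*/10, job_C:*/2, job_D:*/15, job_E:*/5}
Op 7: unregister job_E -> active={job_A:*/10, job_C:*/2, job_D:*/15}
Op 8: unregister job_C -> active={job_A:*/10, job_D:*/15}
Op 9: register job_C */15 -> active={job_A:*/10, job_C:*/15, job_D:*/15}
  job_A: interval 10, next fire after T=239 is 240
  job_C: interval 15, next fire after T=239 is 240
  job_D: interval 15, next fire after T=239 is 240
Earliest = 240, winner (lex tiebreak) = job_A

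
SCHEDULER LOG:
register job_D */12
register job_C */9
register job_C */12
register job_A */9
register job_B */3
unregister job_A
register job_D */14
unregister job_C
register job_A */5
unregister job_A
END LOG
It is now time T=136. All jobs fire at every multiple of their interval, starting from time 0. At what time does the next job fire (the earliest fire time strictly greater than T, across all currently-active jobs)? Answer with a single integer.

Op 1: register job_D */12 -> active={job_D:*/12}
Op 2: register job_C */9 -> active={job_C:*/9, job_D:*/12}
Op 3: register job_C */12 -> active={job_C:*/12, job_D:*/12}
Op 4: register job_A */9 -> active={job_A:*/9, job_C:*/12, job_D:*/12}
Op 5: register job_B */3 -> active={job_A:*/9, job_B:*/3, job_C:*/12, job_D:*/12}
Op 6: unregister job_A -> active={job_B:*/3, job_C:*/12, job_D:*/12}
Op 7: register job_D */14 -> active={job_B:*/3, job_C:*/12, job_D:*/14}
Op 8: unregister job_C -> active={job_B:*/3, job_D:*/14}
Op 9: register job_A */5 -> active={job_A:*/5, job_B:*/3, job_D:*/14}
Op 10: unregister job_A -> active={job_B:*/3, job_D:*/14}
  job_B: interval 3, next fire after T=136 is 138
  job_D: interval 14, next fire after T=136 is 140
Earliest fire time = 138 (job job_B)

Answer: 138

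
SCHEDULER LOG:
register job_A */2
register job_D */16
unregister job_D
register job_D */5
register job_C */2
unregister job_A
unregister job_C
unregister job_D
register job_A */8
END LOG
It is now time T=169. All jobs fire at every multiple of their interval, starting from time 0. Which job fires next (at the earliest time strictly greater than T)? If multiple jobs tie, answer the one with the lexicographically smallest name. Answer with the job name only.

Op 1: register job_A */2 -> active={job_A:*/2}
Op 2: register job_D */16 -> active={job_A:*/2, job_D:*/16}
Op 3: unregister job_D -> active={job_A:*/2}
Op 4: register job_D */5 -> active={job_A:*/2, job_D:*/5}
Op 5: register job_C */2 -> active={job_A:*/2, job_C:*/2, job_D:*/5}
Op 6: unregister job_A -> active={job_C:*/2, job_D:*/5}
Op 7: unregister job_C -> active={job_D:*/5}
Op 8: unregister job_D -> active={}
Op 9: register job_A */8 -> active={job_A:*/8}
  job_A: interval 8, next fire after T=169 is 176
Earliest = 176, winner (lex tiebreak) = job_A

Answer: job_A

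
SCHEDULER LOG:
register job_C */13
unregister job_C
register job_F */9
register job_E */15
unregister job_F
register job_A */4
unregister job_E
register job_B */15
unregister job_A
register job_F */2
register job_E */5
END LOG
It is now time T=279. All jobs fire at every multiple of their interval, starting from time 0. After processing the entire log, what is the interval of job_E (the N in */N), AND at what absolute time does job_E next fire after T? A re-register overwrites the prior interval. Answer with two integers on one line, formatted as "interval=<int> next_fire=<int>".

Op 1: register job_C */13 -> active={job_C:*/13}
Op 2: unregister job_C -> active={}
Op 3: register job_F */9 -> active={job_F:*/9}
Op 4: register job_E */15 -> active={job_E:*/15, job_F:*/9}
Op 5: unregister job_F -> active={job_E:*/15}
Op 6: register job_A */4 -> active={job_A:*/4, job_E:*/15}
Op 7: unregister job_E -> active={job_A:*/4}
Op 8: register job_B */15 -> active={job_A:*/4, job_B:*/15}
Op 9: unregister job_A -> active={job_B:*/15}
Op 10: register job_F */2 -> active={job_B:*/15, job_F:*/2}
Op 11: register job_E */5 -> active={job_B:*/15, job_E:*/5, job_F:*/2}
Final interval of job_E = 5
Next fire of job_E after T=279: (279//5+1)*5 = 280

Answer: interval=5 next_fire=280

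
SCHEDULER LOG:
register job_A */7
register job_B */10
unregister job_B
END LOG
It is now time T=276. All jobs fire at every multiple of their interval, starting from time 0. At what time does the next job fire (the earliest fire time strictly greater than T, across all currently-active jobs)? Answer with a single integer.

Answer: 280

Derivation:
Op 1: register job_A */7 -> active={job_A:*/7}
Op 2: register job_B */10 -> active={job_A:*/7, job_B:*/10}
Op 3: unregister job_B -> active={job_A:*/7}
  job_A: interval 7, next fire after T=276 is 280
Earliest fire time = 280 (job job_A)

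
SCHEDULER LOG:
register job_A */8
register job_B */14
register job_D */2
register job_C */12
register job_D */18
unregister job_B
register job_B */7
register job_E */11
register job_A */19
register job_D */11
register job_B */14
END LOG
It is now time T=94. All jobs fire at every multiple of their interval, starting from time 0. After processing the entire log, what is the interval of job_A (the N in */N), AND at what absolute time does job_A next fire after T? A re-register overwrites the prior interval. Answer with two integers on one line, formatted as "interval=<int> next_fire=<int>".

Op 1: register job_A */8 -> active={job_A:*/8}
Op 2: register job_B */14 -> active={job_A:*/8, job_B:*/14}
Op 3: register job_D */2 -> active={job_A:*/8, job_B:*/14, job_D:*/2}
Op 4: register job_C */12 -> active={job_A:*/8, job_B:*/14, job_C:*/12, job_D:*/2}
Op 5: register job_D */18 -> active={job_A:*/8, job_B:*/14, job_C:*/12, job_D:*/18}
Op 6: unregister job_B -> active={job_A:*/8, job_C:*/12, job_D:*/18}
Op 7: register job_B */7 -> active={job_A:*/8, job_B:*/7, job_C:*/12, job_D:*/18}
Op 8: register job_E */11 -> active={job_A:*/8, job_B:*/7, job_C:*/12, job_D:*/18, job_E:*/11}
Op 9: register job_A */19 -> active={job_A:*/19, job_B:*/7, job_C:*/12, job_D:*/18, job_E:*/11}
Op 10: register job_D */11 -> active={job_A:*/19, job_B:*/7, job_C:*/12, job_D:*/11, job_E:*/11}
Op 11: register job_B */14 -> active={job_A:*/19, job_B:*/14, job_C:*/12, job_D:*/11, job_E:*/11}
Final interval of job_A = 19
Next fire of job_A after T=94: (94//19+1)*19 = 95

Answer: interval=19 next_fire=95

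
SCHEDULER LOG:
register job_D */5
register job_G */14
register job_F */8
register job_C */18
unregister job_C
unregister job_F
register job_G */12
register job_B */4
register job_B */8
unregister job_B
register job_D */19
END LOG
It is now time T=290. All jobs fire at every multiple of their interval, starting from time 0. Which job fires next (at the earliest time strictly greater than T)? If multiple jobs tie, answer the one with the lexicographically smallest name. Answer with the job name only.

Answer: job_G

Derivation:
Op 1: register job_D */5 -> active={job_D:*/5}
Op 2: register job_G */14 -> active={job_D:*/5, job_G:*/14}
Op 3: register job_F */8 -> active={job_D:*/5, job_F:*/8, job_G:*/14}
Op 4: register job_C */18 -> active={job_C:*/18, job_D:*/5, job_F:*/8, job_G:*/14}
Op 5: unregister job_C -> active={job_D:*/5, job_F:*/8, job_G:*/14}
Op 6: unregister job_F -> active={job_D:*/5, job_G:*/14}
Op 7: register job_G */12 -> active={job_D:*/5, job_G:*/12}
Op 8: register job_B */4 -> active={job_B:*/4, job_D:*/5, job_G:*/12}
Op 9: register job_B */8 -> active={job_B:*/8, job_D:*/5, job_G:*/12}
Op 10: unregister job_B -> active={job_D:*/5, job_G:*/12}
Op 11: register job_D */19 -> active={job_D:*/19, job_G:*/12}
  job_D: interval 19, next fire after T=290 is 304
  job_G: interval 12, next fire after T=290 is 300
Earliest = 300, winner (lex tiebreak) = job_G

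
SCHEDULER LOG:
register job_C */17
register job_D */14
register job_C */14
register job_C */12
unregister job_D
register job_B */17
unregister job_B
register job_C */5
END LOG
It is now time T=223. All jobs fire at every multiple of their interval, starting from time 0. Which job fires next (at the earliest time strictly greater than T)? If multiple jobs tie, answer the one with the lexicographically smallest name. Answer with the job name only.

Op 1: register job_C */17 -> active={job_C:*/17}
Op 2: register job_D */14 -> active={job_C:*/17, job_D:*/14}
Op 3: register job_C */14 -> active={job_C:*/14, job_D:*/14}
Op 4: register job_C */12 -> active={job_C:*/12, job_D:*/14}
Op 5: unregister job_D -> active={job_C:*/12}
Op 6: register job_B */17 -> active={job_B:*/17, job_C:*/12}
Op 7: unregister job_B -> active={job_C:*/12}
Op 8: register job_C */5 -> active={job_C:*/5}
  job_C: interval 5, next fire after T=223 is 225
Earliest = 225, winner (lex tiebreak) = job_C

Answer: job_C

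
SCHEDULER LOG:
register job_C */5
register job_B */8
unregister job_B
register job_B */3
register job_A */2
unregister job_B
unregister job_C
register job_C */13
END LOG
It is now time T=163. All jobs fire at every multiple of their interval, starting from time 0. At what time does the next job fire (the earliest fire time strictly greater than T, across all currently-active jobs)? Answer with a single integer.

Answer: 164

Derivation:
Op 1: register job_C */5 -> active={job_C:*/5}
Op 2: register job_B */8 -> active={job_B:*/8, job_C:*/5}
Op 3: unregister job_B -> active={job_C:*/5}
Op 4: register job_B */3 -> active={job_B:*/3, job_C:*/5}
Op 5: register job_A */2 -> active={job_A:*/2, job_B:*/3, job_C:*/5}
Op 6: unregister job_B -> active={job_A:*/2, job_C:*/5}
Op 7: unregister job_C -> active={job_A:*/2}
Op 8: register job_C */13 -> active={job_A:*/2, job_C:*/13}
  job_A: interval 2, next fire after T=163 is 164
  job_C: interval 13, next fire after T=163 is 169
Earliest fire time = 164 (job job_A)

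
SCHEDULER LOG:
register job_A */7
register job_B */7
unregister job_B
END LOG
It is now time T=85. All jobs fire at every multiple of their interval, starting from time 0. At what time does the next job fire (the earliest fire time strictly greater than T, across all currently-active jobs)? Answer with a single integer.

Answer: 91

Derivation:
Op 1: register job_A */7 -> active={job_A:*/7}
Op 2: register job_B */7 -> active={job_A:*/7, job_B:*/7}
Op 3: unregister job_B -> active={job_A:*/7}
  job_A: interval 7, next fire after T=85 is 91
Earliest fire time = 91 (job job_A)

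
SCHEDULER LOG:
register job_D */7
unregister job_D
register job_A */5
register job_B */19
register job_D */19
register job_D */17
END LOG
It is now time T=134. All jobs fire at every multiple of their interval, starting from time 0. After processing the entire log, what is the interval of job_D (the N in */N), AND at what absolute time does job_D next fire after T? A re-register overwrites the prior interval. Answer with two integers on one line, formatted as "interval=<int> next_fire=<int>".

Answer: interval=17 next_fire=136

Derivation:
Op 1: register job_D */7 -> active={job_D:*/7}
Op 2: unregister job_D -> active={}
Op 3: register job_A */5 -> active={job_A:*/5}
Op 4: register job_B */19 -> active={job_A:*/5, job_B:*/19}
Op 5: register job_D */19 -> active={job_A:*/5, job_B:*/19, job_D:*/19}
Op 6: register job_D */17 -> active={job_A:*/5, job_B:*/19, job_D:*/17}
Final interval of job_D = 17
Next fire of job_D after T=134: (134//17+1)*17 = 136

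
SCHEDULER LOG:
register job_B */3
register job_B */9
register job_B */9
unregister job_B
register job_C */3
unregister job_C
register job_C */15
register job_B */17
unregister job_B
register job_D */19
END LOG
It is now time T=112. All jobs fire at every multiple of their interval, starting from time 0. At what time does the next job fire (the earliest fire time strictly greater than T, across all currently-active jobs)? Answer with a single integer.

Answer: 114

Derivation:
Op 1: register job_B */3 -> active={job_B:*/3}
Op 2: register job_B */9 -> active={job_B:*/9}
Op 3: register job_B */9 -> active={job_B:*/9}
Op 4: unregister job_B -> active={}
Op 5: register job_C */3 -> active={job_C:*/3}
Op 6: unregister job_C -> active={}
Op 7: register job_C */15 -> active={job_C:*/15}
Op 8: register job_B */17 -> active={job_B:*/17, job_C:*/15}
Op 9: unregister job_B -> active={job_C:*/15}
Op 10: register job_D */19 -> active={job_C:*/15, job_D:*/19}
  job_C: interval 15, next fire after T=112 is 120
  job_D: interval 19, next fire after T=112 is 114
Earliest fire time = 114 (job job_D)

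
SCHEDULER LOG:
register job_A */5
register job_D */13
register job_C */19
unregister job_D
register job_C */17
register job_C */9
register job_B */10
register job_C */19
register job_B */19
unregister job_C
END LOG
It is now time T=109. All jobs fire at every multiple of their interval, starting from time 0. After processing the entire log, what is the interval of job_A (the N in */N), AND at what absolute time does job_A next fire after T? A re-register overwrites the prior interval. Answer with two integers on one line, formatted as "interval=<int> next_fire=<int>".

Answer: interval=5 next_fire=110

Derivation:
Op 1: register job_A */5 -> active={job_A:*/5}
Op 2: register job_D */13 -> active={job_A:*/5, job_D:*/13}
Op 3: register job_C */19 -> active={job_A:*/5, job_C:*/19, job_D:*/13}
Op 4: unregister job_D -> active={job_A:*/5, job_C:*/19}
Op 5: register job_C */17 -> active={job_A:*/5, job_C:*/17}
Op 6: register job_C */9 -> active={job_A:*/5, job_C:*/9}
Op 7: register job_B */10 -> active={job_A:*/5, job_B:*/10, job_C:*/9}
Op 8: register job_C */19 -> active={job_A:*/5, job_B:*/10, job_C:*/19}
Op 9: register job_B */19 -> active={job_A:*/5, job_B:*/19, job_C:*/19}
Op 10: unregister job_C -> active={job_A:*/5, job_B:*/19}
Final interval of job_A = 5
Next fire of job_A after T=109: (109//5+1)*5 = 110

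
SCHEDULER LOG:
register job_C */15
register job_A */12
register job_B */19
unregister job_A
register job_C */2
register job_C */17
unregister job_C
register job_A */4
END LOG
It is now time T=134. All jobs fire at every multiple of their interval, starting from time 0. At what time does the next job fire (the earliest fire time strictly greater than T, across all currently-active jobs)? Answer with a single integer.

Answer: 136

Derivation:
Op 1: register job_C */15 -> active={job_C:*/15}
Op 2: register job_A */12 -> active={job_A:*/12, job_C:*/15}
Op 3: register job_B */19 -> active={job_A:*/12, job_B:*/19, job_C:*/15}
Op 4: unregister job_A -> active={job_B:*/19, job_C:*/15}
Op 5: register job_C */2 -> active={job_B:*/19, job_C:*/2}
Op 6: register job_C */17 -> active={job_B:*/19, job_C:*/17}
Op 7: unregister job_C -> active={job_B:*/19}
Op 8: register job_A */4 -> active={job_A:*/4, job_B:*/19}
  job_A: interval 4, next fire after T=134 is 136
  job_B: interval 19, next fire after T=134 is 152
Earliest fire time = 136 (job job_A)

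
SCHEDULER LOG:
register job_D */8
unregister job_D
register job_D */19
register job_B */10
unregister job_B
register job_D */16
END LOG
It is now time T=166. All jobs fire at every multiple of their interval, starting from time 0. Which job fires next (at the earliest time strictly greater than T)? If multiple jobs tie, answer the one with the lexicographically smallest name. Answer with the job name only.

Answer: job_D

Derivation:
Op 1: register job_D */8 -> active={job_D:*/8}
Op 2: unregister job_D -> active={}
Op 3: register job_D */19 -> active={job_D:*/19}
Op 4: register job_B */10 -> active={job_B:*/10, job_D:*/19}
Op 5: unregister job_B -> active={job_D:*/19}
Op 6: register job_D */16 -> active={job_D:*/16}
  job_D: interval 16, next fire after T=166 is 176
Earliest = 176, winner (lex tiebreak) = job_D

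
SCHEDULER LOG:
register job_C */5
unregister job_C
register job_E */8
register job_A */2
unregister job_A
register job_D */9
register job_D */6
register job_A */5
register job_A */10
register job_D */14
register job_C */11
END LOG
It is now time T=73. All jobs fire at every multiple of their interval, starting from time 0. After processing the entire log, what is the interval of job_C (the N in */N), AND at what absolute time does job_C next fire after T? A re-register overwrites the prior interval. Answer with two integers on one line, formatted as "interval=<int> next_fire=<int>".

Op 1: register job_C */5 -> active={job_C:*/5}
Op 2: unregister job_C -> active={}
Op 3: register job_E */8 -> active={job_E:*/8}
Op 4: register job_A */2 -> active={job_A:*/2, job_E:*/8}
Op 5: unregister job_A -> active={job_E:*/8}
Op 6: register job_D */9 -> active={job_D:*/9, job_E:*/8}
Op 7: register job_D */6 -> active={job_D:*/6, job_E:*/8}
Op 8: register job_A */5 -> active={job_A:*/5, job_D:*/6, job_E:*/8}
Op 9: register job_A */10 -> active={job_A:*/10, job_D:*/6, job_E:*/8}
Op 10: register job_D */14 -> active={job_A:*/10, job_D:*/14, job_E:*/8}
Op 11: register job_C */11 -> active={job_A:*/10, job_C:*/11, job_D:*/14, job_E:*/8}
Final interval of job_C = 11
Next fire of job_C after T=73: (73//11+1)*11 = 77

Answer: interval=11 next_fire=77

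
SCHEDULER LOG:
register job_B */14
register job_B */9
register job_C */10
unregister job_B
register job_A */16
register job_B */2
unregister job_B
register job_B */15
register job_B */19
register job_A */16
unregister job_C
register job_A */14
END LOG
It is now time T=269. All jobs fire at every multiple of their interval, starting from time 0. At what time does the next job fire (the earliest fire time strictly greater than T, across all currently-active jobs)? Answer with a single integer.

Answer: 280

Derivation:
Op 1: register job_B */14 -> active={job_B:*/14}
Op 2: register job_B */9 -> active={job_B:*/9}
Op 3: register job_C */10 -> active={job_B:*/9, job_C:*/10}
Op 4: unregister job_B -> active={job_C:*/10}
Op 5: register job_A */16 -> active={job_A:*/16, job_C:*/10}
Op 6: register job_B */2 -> active={job_A:*/16, job_B:*/2, job_C:*/10}
Op 7: unregister job_B -> active={job_A:*/16, job_C:*/10}
Op 8: register job_B */15 -> active={job_A:*/16, job_B:*/15, job_C:*/10}
Op 9: register job_B */19 -> active={job_A:*/16, job_B:*/19, job_C:*/10}
Op 10: register job_A */16 -> active={job_A:*/16, job_B:*/19, job_C:*/10}
Op 11: unregister job_C -> active={job_A:*/16, job_B:*/19}
Op 12: register job_A */14 -> active={job_A:*/14, job_B:*/19}
  job_A: interval 14, next fire after T=269 is 280
  job_B: interval 19, next fire after T=269 is 285
Earliest fire time = 280 (job job_A)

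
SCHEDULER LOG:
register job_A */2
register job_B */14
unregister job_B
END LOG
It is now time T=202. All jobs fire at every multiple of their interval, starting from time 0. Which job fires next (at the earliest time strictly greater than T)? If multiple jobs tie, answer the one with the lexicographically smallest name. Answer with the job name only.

Op 1: register job_A */2 -> active={job_A:*/2}
Op 2: register job_B */14 -> active={job_A:*/2, job_B:*/14}
Op 3: unregister job_B -> active={job_A:*/2}
  job_A: interval 2, next fire after T=202 is 204
Earliest = 204, winner (lex tiebreak) = job_A

Answer: job_A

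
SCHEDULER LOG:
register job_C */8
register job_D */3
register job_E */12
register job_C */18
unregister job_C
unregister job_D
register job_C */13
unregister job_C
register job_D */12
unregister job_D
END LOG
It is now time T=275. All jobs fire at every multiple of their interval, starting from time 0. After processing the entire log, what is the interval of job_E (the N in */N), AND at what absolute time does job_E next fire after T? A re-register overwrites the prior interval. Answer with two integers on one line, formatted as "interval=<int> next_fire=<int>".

Answer: interval=12 next_fire=276

Derivation:
Op 1: register job_C */8 -> active={job_C:*/8}
Op 2: register job_D */3 -> active={job_C:*/8, job_D:*/3}
Op 3: register job_E */12 -> active={job_C:*/8, job_D:*/3, job_E:*/12}
Op 4: register job_C */18 -> active={job_C:*/18, job_D:*/3, job_E:*/12}
Op 5: unregister job_C -> active={job_D:*/3, job_E:*/12}
Op 6: unregister job_D -> active={job_E:*/12}
Op 7: register job_C */13 -> active={job_C:*/13, job_E:*/12}
Op 8: unregister job_C -> active={job_E:*/12}
Op 9: register job_D */12 -> active={job_D:*/12, job_E:*/12}
Op 10: unregister job_D -> active={job_E:*/12}
Final interval of job_E = 12
Next fire of job_E after T=275: (275//12+1)*12 = 276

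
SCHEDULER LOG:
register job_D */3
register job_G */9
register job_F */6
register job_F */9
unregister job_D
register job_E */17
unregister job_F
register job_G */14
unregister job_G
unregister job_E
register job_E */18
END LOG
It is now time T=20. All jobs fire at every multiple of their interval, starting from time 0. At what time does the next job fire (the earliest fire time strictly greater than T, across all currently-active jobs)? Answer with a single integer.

Answer: 36

Derivation:
Op 1: register job_D */3 -> active={job_D:*/3}
Op 2: register job_G */9 -> active={job_D:*/3, job_G:*/9}
Op 3: register job_F */6 -> active={job_D:*/3, job_F:*/6, job_G:*/9}
Op 4: register job_F */9 -> active={job_D:*/3, job_F:*/9, job_G:*/9}
Op 5: unregister job_D -> active={job_F:*/9, job_G:*/9}
Op 6: register job_E */17 -> active={job_E:*/17, job_F:*/9, job_G:*/9}
Op 7: unregister job_F -> active={job_E:*/17, job_G:*/9}
Op 8: register job_G */14 -> active={job_E:*/17, job_G:*/14}
Op 9: unregister job_G -> active={job_E:*/17}
Op 10: unregister job_E -> active={}
Op 11: register job_E */18 -> active={job_E:*/18}
  job_E: interval 18, next fire after T=20 is 36
Earliest fire time = 36 (job job_E)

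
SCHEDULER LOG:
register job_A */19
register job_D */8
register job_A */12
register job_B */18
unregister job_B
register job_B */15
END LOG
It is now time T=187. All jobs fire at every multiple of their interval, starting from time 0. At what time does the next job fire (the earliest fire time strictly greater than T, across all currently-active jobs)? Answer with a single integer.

Op 1: register job_A */19 -> active={job_A:*/19}
Op 2: register job_D */8 -> active={job_A:*/19, job_D:*/8}
Op 3: register job_A */12 -> active={job_A:*/12, job_D:*/8}
Op 4: register job_B */18 -> active={job_A:*/12, job_B:*/18, job_D:*/8}
Op 5: unregister job_B -> active={job_A:*/12, job_D:*/8}
Op 6: register job_B */15 -> active={job_A:*/12, job_B:*/15, job_D:*/8}
  job_A: interval 12, next fire after T=187 is 192
  job_B: interval 15, next fire after T=187 is 195
  job_D: interval 8, next fire after T=187 is 192
Earliest fire time = 192 (job job_A)

Answer: 192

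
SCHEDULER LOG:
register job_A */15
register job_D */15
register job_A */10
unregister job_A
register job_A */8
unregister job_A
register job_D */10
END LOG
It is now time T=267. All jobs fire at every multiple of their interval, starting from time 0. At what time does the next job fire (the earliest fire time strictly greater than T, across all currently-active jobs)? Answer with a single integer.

Op 1: register job_A */15 -> active={job_A:*/15}
Op 2: register job_D */15 -> active={job_A:*/15, job_D:*/15}
Op 3: register job_A */10 -> active={job_A:*/10, job_D:*/15}
Op 4: unregister job_A -> active={job_D:*/15}
Op 5: register job_A */8 -> active={job_A:*/8, job_D:*/15}
Op 6: unregister job_A -> active={job_D:*/15}
Op 7: register job_D */10 -> active={job_D:*/10}
  job_D: interval 10, next fire after T=267 is 270
Earliest fire time = 270 (job job_D)

Answer: 270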